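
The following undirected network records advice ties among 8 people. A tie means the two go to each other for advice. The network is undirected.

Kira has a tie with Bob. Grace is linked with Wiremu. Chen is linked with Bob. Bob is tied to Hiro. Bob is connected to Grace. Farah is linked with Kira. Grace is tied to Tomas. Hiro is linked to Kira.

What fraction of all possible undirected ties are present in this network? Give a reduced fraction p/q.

There are 8 edges and 8 nodes, so the maximum possible is C(8,2) = 28.
Density = 8/28 = 2/7.

2/7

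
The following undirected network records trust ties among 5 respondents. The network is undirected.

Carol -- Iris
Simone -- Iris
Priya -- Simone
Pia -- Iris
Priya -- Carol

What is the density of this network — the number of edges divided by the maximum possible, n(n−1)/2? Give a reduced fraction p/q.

1/2

There are 5 edges and 5 nodes, so the maximum possible is C(5,2) = 10.
Density = 5/10 = 1/2.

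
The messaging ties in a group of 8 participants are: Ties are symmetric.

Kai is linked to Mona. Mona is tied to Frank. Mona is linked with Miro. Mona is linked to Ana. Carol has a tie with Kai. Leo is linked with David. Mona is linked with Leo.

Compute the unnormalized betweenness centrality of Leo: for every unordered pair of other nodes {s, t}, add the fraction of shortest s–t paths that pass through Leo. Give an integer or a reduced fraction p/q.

6

Pairs whose geodesics pass through Leo — Kai–David: 1; Frank–David: 1; Ana–David: 1; Mona–David: 1; Carol–David: 1; Miro–David: 1.
All other pairs contribute 0.
Summing the contributions gives betweenness(Leo) = 6.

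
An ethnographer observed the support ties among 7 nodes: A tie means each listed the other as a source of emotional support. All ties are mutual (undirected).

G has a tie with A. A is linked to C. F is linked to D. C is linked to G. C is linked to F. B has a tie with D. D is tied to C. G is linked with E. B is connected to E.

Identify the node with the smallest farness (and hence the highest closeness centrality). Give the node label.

C

Farness (sum of distances to all others) for each node — A:11, B:11, C:8, D:9, E:11, F:11, G:9.
The smallest farness is 8, for C, so C has the highest closeness.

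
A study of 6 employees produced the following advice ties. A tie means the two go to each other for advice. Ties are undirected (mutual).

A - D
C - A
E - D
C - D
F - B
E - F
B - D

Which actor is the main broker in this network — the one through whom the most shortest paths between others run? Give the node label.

Unnormalized betweenness of each node: A:0, B:3/2, C:0, D:13/2, E:3/2, F:1/2.
D has the largest value, 13/2, making it the main broker — the node through which the most shortest paths run.

D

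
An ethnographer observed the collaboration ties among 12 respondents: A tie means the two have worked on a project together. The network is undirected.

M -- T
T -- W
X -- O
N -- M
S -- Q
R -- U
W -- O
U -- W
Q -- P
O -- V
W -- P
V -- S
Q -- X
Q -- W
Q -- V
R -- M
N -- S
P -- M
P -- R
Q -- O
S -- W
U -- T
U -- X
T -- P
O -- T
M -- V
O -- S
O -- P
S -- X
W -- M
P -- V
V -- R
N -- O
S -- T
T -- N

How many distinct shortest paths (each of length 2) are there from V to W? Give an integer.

5

The shortest distance is 2. The length-2 paths are: V–O–W; V–S–W; V–P–W; V–Q–W; V–M–W.
That gives 5 distinct shortest paths.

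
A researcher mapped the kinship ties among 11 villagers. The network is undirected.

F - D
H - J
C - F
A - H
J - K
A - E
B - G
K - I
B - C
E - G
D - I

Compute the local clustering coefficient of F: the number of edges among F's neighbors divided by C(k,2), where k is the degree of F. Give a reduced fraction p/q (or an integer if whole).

0

F's neighbors: C and D (k = 2).
Possible neighbor pairs: C(2,2) = 1. Edges among them: none → e = 0.
Clustering(F) = 0/1.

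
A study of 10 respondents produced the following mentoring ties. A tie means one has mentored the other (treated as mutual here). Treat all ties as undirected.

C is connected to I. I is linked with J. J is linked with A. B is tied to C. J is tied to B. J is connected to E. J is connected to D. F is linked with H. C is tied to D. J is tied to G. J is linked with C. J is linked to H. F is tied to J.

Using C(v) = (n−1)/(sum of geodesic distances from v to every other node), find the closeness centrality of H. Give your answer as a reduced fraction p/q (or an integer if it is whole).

Distances from H: A:2, B:2, C:2, D:2, E:2, F:1, G:2, I:2, J:1. Sum = 16.
n = 10, so closeness = 9/16.

9/16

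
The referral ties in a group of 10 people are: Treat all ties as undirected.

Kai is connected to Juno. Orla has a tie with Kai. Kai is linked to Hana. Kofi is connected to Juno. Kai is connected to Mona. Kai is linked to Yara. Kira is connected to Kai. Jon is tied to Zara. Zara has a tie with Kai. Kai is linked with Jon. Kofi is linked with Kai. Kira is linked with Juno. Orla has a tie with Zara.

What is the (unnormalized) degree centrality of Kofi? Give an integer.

Kofi is directly tied to Juno and Kai. That is 2 neighbors, so the degree of Kofi is 2.

2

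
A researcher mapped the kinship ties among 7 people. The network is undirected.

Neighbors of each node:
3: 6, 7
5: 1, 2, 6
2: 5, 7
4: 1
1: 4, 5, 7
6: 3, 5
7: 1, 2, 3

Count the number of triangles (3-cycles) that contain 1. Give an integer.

1's neighbors are 4, 5, and 7, but none of them are tied to each other, so no triangle contains 1.

0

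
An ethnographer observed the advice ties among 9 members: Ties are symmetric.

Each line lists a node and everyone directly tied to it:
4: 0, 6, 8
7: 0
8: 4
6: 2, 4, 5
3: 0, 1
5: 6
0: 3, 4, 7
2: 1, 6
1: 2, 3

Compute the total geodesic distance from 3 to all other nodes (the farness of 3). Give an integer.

Distances from 3: 0:1, 1:1, 2:2, 4:2, 5:4, 6:3, 7:2, 8:3.
Sum = 1 + 1 + 2 + 2 + 4 + 3 + 2 + 3 = 18.

18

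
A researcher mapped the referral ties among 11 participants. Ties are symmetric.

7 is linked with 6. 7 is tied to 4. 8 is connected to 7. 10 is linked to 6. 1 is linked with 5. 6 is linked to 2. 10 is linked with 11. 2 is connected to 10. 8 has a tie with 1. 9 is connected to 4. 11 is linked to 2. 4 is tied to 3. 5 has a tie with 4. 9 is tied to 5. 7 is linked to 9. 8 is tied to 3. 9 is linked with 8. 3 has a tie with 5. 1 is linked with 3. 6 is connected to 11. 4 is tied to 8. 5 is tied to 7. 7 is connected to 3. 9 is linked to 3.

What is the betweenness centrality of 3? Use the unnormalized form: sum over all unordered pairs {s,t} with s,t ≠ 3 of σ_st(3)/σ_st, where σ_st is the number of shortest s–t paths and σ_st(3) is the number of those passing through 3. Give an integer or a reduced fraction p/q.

38/15

Pairs whose geodesics pass through 3 — 11–1: 1/3; 6–1: 1/3; 10–1: 1/3; 2–1: 1/3; 4–1: 1/3; 5–8: 1/5; 9–1: 1/3; 7–1: 1/3.
All other pairs contribute 0.
Summing the contributions gives betweenness(3) = 38/15.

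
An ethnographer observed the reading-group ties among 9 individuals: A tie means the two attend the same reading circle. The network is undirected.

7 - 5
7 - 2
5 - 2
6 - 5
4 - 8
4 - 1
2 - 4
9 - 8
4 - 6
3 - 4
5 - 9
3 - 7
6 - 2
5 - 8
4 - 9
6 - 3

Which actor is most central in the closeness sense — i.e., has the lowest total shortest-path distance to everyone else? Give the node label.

4

Farness (sum of distances to all others) for each node — 1:17, 2:12, 3:13, 4:10, 5:12, 6:12, 7:14, 8:13, 9:13.
The smallest farness is 10, for 4, so 4 has the highest closeness.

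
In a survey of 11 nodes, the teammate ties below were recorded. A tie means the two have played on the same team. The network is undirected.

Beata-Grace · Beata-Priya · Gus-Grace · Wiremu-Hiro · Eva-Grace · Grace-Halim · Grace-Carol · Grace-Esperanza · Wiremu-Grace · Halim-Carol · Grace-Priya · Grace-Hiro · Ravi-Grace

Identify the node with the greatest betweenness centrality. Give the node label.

Grace

Unnormalized betweenness of each node: Beata:0, Carol:0, Esperanza:0, Eva:0, Grace:42, Gus:0, Halim:0, Hiro:0, Priya:0, Ravi:0, Wiremu:0.
Grace has the largest value, 42, making it the main broker — the node through which the most shortest paths run.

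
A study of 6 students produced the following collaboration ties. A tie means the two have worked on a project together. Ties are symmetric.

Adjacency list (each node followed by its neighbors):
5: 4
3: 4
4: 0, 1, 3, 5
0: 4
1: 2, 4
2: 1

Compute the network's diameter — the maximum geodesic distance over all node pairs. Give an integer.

Eccentricity of each node (its greatest distance to any other): 0:3, 1:2, 2:3, 3:3, 4:2, 5:3.
The maximum eccentricity is 3, realized for instance by the pair 3–2 via 3 – 4 – 1 – 2. So the diameter is 3.

3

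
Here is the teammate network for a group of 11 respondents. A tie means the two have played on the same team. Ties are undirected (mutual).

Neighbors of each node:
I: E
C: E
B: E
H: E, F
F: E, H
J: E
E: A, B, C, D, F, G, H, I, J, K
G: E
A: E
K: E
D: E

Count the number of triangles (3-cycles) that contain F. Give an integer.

F's neighbors: E and H.
Neighbor pairs that are themselves tied: F–E–H. Each forms one triangle with F, for 1 in total.

1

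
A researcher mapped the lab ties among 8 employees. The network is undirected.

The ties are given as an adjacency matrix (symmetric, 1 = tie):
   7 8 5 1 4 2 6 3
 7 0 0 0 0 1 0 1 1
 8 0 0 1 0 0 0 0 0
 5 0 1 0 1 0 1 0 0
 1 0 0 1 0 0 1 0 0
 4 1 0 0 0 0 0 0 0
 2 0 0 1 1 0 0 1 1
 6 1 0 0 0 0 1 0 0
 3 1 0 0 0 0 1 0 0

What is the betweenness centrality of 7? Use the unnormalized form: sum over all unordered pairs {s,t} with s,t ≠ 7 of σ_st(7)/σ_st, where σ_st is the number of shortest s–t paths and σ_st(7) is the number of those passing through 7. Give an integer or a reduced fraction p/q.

Pairs whose geodesics pass through 7 — 8–4: 2/2; 5–4: 2/2; 1–4: 2/2; 4–2: 2/2; 4–6: 1; 4–3: 1; 6–3: 1/2.
All other pairs contribute 0.
Summing the contributions gives betweenness(7) = 13/2.

13/2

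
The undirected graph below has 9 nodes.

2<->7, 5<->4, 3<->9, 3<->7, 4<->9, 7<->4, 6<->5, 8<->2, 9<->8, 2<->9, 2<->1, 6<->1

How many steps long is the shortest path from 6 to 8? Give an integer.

One shortest route is 6 – 1 – 2 – 8, which uses 3 edges, and at distance 2 from 6 we only reach {2, 4}, which does not include 8. So d(6,8) = 3.

3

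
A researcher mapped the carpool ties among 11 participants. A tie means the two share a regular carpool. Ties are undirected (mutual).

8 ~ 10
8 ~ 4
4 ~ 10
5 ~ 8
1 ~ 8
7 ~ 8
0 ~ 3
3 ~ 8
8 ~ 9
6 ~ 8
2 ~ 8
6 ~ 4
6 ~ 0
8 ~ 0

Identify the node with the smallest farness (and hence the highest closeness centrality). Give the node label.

8

Farness (sum of distances to all others) for each node — 0:17, 1:19, 2:19, 3:18, 4:17, 5:19, 6:17, 7:19, 8:10, 9:19, 10:18.
The smallest farness is 10, for 8, so 8 has the highest closeness.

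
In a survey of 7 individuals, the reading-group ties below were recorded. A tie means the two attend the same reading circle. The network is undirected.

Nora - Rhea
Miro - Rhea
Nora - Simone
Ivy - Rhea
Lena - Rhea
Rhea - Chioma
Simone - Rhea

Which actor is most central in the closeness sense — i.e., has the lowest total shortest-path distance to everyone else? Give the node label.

Rhea

Farness (sum of distances to all others) for each node — Chioma:11, Ivy:11, Lena:11, Miro:11, Nora:10, Rhea:6, Simone:10.
The smallest farness is 6, for Rhea, so Rhea has the highest closeness.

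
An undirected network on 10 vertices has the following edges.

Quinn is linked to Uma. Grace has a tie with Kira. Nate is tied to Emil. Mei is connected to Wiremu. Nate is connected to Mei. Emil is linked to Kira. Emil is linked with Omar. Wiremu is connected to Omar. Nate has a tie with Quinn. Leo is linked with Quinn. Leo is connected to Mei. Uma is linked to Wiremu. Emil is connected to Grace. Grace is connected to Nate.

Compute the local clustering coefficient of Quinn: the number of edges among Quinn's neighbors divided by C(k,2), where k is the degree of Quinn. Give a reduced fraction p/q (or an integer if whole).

Quinn's neighbors: Leo, Nate, and Uma (k = 3).
Possible neighbor pairs: C(3,2) = 3. Edges among them: none → e = 0.
Clustering(Quinn) = 0/3 = 0.

0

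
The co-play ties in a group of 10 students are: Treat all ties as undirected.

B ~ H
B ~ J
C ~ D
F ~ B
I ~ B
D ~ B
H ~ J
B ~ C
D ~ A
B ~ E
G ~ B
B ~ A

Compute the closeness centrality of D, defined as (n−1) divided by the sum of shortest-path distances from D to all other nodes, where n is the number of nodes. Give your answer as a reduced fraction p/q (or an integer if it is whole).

3/5

Distances from D: A:1, B:1, C:1, E:2, F:2, G:2, H:2, I:2, J:2. Sum = 15.
n = 10, so closeness = 9/15 = 3/5.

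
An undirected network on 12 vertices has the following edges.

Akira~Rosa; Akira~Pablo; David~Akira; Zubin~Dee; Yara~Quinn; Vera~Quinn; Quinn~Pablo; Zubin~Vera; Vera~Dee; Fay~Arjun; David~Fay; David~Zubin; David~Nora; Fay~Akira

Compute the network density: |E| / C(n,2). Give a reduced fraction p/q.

There are 14 edges and 12 nodes, so the maximum possible is C(12,2) = 66.
Density = 14/66 = 7/33.

7/33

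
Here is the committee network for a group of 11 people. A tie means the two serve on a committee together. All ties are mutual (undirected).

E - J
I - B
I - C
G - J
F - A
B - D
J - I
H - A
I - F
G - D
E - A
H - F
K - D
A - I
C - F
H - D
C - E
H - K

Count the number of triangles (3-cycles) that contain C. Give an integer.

1

C's neighbors: E, F, and I.
Neighbor pairs that are themselves tied: C–F–I. Each forms one triangle with C, for 1 in total.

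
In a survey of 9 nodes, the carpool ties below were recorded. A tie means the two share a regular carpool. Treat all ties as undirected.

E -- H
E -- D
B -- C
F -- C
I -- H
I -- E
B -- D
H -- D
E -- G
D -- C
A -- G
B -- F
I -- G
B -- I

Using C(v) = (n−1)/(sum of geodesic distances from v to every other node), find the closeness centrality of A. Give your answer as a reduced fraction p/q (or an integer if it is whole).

4/11

Distances from A: B:3, C:4, D:3, E:2, F:4, G:1, H:3, I:2. Sum = 22.
n = 9, so closeness = 8/22 = 4/11.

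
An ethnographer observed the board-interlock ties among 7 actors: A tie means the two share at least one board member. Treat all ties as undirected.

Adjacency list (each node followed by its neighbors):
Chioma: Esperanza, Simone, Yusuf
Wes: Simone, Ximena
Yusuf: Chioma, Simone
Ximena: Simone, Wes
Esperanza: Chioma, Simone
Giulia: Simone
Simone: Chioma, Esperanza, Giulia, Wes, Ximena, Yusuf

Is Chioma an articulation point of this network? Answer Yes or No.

No

Even without Chioma, every remaining node can still reach every other (the residual graph is connected), so Chioma is not a cut vertex.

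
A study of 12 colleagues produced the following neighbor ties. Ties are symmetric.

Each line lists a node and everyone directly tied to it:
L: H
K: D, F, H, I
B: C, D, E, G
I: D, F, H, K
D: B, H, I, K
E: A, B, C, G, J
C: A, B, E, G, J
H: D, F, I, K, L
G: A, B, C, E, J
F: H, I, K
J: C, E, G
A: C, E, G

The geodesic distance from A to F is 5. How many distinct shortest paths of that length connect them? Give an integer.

The shortest distance is 5. The length-5 paths are: A–E–B–D–K–F; A–C–B–D–K–F; A–G–B–D–K–F; A–E–B–D–I–F; A–C–B–D–I–F; A–G–B–D–I–F (and 3 more).
That gives 9 distinct shortest paths.

9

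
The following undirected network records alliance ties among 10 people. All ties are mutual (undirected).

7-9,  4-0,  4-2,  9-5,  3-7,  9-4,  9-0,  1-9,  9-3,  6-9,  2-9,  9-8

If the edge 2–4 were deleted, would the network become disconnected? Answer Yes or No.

Even without that edge, 2 still reaches 4 via 2 – 9 – 4, so the network stays connected. Not a bridge.

No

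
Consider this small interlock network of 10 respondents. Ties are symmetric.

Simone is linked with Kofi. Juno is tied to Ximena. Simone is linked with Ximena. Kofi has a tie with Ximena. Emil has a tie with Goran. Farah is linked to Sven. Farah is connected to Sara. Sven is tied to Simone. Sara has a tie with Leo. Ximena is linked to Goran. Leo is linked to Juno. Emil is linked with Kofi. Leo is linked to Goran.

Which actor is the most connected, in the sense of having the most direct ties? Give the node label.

Ximena

Degrees — Emil:2, Farah:2, Goran:3, Juno:2, Kofi:3, Leo:3, Sara:2, Simone:3, Sven:2, Ximena:4.
The maximum is 4, attained only by Ximena.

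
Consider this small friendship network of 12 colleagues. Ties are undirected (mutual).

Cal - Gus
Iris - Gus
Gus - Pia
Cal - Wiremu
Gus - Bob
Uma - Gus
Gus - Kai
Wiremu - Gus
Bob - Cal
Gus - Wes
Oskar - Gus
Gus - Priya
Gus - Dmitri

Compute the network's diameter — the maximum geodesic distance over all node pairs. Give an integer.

Eccentricity of each node (its greatest distance to any other): Bob:2, Cal:2, Dmitri:2, Gus:1, Iris:2, Kai:2, Oskar:2, Pia:2, Priya:2, Uma:2, Wes:2, Wiremu:2.
The maximum eccentricity is 2, realized for instance by the pair Wes–Cal via Wes – Gus – Cal. So the diameter is 2.

2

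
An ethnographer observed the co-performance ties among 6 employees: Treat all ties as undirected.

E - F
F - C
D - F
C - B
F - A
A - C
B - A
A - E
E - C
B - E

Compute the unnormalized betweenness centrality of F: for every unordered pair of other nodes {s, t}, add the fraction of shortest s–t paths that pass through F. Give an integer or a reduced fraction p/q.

4

Pairs whose geodesics pass through F — C–D: 1; D–A: 1; D–B: 3/3; D–E: 1.
All other pairs contribute 0.
Summing the contributions gives betweenness(F) = 4.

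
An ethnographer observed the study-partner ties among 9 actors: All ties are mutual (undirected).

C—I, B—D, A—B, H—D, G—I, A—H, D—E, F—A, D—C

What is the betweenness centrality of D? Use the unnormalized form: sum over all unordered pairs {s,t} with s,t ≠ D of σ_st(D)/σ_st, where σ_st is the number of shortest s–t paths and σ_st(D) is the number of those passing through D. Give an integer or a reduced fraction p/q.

39/2

Pairs whose geodesics pass through D — H–G: 1; H–E: 1; H–I: 1; H–B: 1/2; H–C: 1; G–E: 1; G–A: 2/2; G–B: 1; G–F: 2/2; E–A: 2/2; E–I: 1; E–B: 1; E–F: 2/2; E–C: 1 … (+6 more pairs).
All other pairs contribute 0.
Summing the contributions gives betweenness(D) = 39/2.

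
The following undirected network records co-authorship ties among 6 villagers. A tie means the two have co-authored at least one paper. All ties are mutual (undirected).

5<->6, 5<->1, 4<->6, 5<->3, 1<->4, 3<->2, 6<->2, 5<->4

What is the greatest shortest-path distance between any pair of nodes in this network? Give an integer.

3

Eccentricity of each node (its greatest distance to any other): 1:3, 2:3, 3:2, 4:2, 5:2, 6:2.
The maximum eccentricity is 3, realized for instance by the pair 1–2 via 1 – 4 – 6 – 2. So the diameter is 3.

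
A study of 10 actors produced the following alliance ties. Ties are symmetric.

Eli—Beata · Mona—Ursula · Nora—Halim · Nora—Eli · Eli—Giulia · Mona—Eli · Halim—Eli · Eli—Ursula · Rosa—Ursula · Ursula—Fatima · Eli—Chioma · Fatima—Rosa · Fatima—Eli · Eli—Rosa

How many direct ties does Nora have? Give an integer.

2

Nora is directly tied to Eli and Halim. That is 2 neighbors, so the degree of Nora is 2.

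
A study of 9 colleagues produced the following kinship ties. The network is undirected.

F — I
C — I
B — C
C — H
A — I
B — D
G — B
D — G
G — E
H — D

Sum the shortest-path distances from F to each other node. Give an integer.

24

Distances from F: A:2, B:3, C:2, D:4, E:5, G:4, H:3, I:1.
Sum = 2 + 3 + 2 + 4 + 5 + 4 + 3 + 1 = 24.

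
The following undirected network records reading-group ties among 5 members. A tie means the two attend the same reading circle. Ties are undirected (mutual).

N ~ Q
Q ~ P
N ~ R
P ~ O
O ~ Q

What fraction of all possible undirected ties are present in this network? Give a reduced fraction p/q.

1/2

There are 5 edges and 5 nodes, so the maximum possible is C(5,2) = 10.
Density = 5/10 = 1/2.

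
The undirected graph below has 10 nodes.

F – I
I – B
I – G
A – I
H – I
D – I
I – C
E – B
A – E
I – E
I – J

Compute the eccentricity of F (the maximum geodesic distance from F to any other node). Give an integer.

Distances from F: A:2, B:2, C:2, D:2, E:2, G:2, H:2, I:1, J:2.
The largest is 2 (to J, B, A, E, D, C, G, and H), so the eccentricity of F is 2.

2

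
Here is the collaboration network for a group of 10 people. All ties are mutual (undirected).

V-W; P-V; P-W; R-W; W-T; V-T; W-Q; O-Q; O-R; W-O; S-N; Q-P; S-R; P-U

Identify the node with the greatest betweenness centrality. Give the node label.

Unnormalized betweenness of each node: N:0, O:3/2, P:17/2, Q:1, R:14, S:8, T:0, U:0, V:1, W:19.
W has the largest value, 19, making it the main broker — the node through which the most shortest paths run.

W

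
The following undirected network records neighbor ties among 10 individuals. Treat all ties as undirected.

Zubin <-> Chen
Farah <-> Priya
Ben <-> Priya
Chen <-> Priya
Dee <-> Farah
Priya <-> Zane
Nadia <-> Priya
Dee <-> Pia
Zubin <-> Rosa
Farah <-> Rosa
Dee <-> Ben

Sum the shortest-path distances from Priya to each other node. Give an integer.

14

Distances from Priya: Ben:1, Chen:1, Dee:2, Farah:1, Nadia:1, Pia:3, Rosa:2, Zane:1, Zubin:2.
Sum = 1 + 1 + 2 + 1 + 1 + 3 + 2 + 1 + 2 = 14.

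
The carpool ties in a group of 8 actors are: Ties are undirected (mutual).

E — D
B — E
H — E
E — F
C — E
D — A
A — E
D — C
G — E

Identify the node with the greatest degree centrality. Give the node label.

E

Degrees — A:2, B:1, C:2, D:3, E:7, F:1, G:1, H:1.
The maximum is 7, attained only by E.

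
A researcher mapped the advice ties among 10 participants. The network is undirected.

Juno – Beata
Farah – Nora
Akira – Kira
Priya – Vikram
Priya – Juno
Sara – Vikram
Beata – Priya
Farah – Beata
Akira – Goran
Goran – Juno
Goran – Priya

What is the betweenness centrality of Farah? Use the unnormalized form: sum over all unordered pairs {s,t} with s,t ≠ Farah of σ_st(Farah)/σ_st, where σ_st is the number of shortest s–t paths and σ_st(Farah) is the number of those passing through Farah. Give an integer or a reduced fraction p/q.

Pairs whose geodesics pass through Farah — Vikram–Nora: 1; Nora–Juno: 1; Nora–Beata: 1; Nora–Goran: 2/2; Nora–Sara: 1; Nora–Kira: 2/2; Nora–Priya: 1; Nora–Akira: 2/2.
All other pairs contribute 0.
Summing the contributions gives betweenness(Farah) = 8.

8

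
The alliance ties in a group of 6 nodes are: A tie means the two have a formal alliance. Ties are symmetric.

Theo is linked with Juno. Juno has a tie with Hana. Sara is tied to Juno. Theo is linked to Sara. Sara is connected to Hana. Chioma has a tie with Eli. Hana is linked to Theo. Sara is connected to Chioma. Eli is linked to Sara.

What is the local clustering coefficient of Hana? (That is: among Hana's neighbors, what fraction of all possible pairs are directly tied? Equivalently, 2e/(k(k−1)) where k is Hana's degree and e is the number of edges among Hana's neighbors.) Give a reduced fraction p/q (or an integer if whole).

Hana's neighbors: Juno, Sara, and Theo (k = 3).
Possible neighbor pairs: C(3,2) = 3. Edges among them: Juno–Sara, Juno–Theo, Sara–Theo → e = 3.
Clustering(Hana) = 3/3 = 1.

1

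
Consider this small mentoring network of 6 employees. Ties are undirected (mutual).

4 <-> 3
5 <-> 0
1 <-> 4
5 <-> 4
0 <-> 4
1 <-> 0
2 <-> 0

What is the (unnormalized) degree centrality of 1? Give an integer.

2

1 is directly tied to 0 and 4. That is 2 neighbors, so the degree of 1 is 2.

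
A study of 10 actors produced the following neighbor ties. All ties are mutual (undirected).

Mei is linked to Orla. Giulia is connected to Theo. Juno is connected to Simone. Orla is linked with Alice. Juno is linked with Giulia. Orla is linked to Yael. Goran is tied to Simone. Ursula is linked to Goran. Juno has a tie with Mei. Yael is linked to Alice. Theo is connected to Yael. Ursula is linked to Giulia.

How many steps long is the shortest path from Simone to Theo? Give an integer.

One shortest route is Simone – Juno – Giulia – Theo, which uses 3 edges, and at distance 2 from Simone we only reach {Giulia, Mei, Ursula}, which does not include Theo. So d(Simone,Theo) = 3.

3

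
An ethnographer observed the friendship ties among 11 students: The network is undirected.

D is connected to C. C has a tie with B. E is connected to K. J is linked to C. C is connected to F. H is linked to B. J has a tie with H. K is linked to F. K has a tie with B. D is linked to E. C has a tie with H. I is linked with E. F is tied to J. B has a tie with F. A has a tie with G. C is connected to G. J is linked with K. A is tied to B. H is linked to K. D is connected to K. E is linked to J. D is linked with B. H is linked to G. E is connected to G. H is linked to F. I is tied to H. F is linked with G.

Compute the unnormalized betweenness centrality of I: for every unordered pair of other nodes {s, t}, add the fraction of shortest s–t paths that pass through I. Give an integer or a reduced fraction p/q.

Pairs whose geodesics pass through I — H–E: 1/4.
All other pairs contribute 0.
Summing the contributions gives betweenness(I) = 1/4.

1/4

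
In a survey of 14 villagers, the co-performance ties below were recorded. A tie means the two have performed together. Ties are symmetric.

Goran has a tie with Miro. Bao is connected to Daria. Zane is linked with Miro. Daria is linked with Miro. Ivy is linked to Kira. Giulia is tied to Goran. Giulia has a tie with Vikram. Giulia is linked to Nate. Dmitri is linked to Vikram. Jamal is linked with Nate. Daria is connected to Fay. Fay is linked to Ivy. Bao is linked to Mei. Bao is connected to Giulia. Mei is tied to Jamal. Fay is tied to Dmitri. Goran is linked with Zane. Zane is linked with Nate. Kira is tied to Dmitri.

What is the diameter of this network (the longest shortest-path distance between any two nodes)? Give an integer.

5

Eccentricity of each node (its greatest distance to any other): Bao:4, Daria:3, Dmitri:4, Fay:4, Giulia:4, Goran:4, Ivy:5, Jamal:5, Kira:5, Mei:5, Miro:4, Nate:5, Vikram:3, Zane:5.
The maximum eccentricity is 5, realized for instance by the pair Zane–Kira via Zane – Miro – Daria – Fay – Ivy – Kira. So the diameter is 5.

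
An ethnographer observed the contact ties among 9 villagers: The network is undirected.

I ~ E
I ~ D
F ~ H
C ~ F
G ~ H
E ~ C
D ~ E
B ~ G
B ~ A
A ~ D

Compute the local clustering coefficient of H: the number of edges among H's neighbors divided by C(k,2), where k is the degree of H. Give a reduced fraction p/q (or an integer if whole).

0

H's neighbors: F and G (k = 2).
Possible neighbor pairs: C(2,2) = 1. Edges among them: none → e = 0.
Clustering(H) = 0/1.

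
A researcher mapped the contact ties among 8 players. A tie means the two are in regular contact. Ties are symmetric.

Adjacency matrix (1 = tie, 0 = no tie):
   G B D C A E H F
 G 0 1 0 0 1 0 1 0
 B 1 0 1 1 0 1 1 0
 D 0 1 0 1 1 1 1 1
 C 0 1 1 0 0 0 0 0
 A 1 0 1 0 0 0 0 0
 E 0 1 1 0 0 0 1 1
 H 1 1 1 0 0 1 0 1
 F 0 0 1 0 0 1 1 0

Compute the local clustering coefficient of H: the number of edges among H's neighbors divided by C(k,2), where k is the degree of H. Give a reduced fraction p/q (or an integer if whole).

3/5

H's neighbors: B, D, E, F, and G (k = 5).
Possible neighbor pairs: C(5,2) = 10. Edges among them: B–D, B–E, B–G, D–E, D–F, E–F → e = 6.
Clustering(H) = 6/10 = 3/5.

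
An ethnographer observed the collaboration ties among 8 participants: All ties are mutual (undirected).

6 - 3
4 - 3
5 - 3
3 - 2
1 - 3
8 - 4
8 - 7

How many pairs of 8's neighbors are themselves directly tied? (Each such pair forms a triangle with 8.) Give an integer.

8's neighbors are 4 and 7, but none of them are tied to each other, so no triangle contains 8.

0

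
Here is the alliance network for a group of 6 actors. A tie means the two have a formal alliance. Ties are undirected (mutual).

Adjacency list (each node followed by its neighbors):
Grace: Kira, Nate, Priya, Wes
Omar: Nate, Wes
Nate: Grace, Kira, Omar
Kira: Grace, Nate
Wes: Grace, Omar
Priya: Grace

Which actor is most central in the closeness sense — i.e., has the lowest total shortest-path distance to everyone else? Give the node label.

Grace

Farness (sum of distances to all others) for each node — Grace:6, Kira:8, Nate:7, Omar:9, Priya:10, Wes:8.
The smallest farness is 6, for Grace, so Grace has the highest closeness.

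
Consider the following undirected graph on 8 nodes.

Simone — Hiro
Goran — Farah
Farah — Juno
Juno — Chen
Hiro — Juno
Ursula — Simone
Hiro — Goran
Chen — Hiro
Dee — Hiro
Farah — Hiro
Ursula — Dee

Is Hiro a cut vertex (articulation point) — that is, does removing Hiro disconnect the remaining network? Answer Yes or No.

Yes

Removing Hiro leaves {Dee, Simone, and Ursula} with no path to {Chen, Farah, Goran, and Juno}, so the network splits into 2 components. Hiro is a cut vertex.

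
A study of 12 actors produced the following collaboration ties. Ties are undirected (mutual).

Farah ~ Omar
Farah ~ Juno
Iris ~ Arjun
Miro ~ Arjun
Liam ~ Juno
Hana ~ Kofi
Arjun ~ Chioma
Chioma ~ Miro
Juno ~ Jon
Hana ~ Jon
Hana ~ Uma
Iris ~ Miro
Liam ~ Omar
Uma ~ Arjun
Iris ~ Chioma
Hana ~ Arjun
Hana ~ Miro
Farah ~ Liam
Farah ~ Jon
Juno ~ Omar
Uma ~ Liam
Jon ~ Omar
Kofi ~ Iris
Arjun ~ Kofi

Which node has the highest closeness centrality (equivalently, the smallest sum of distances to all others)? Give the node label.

Hana

Farness (sum of distances to all others) for each node — Arjun:19, Chioma:27, Farah:25, Hana:17, Iris:26, Jon:20, Juno:25, Kofi:23, Liam:22, Miro:22, Omar:25, Uma:19.
The smallest farness is 17, for Hana, so Hana has the highest closeness.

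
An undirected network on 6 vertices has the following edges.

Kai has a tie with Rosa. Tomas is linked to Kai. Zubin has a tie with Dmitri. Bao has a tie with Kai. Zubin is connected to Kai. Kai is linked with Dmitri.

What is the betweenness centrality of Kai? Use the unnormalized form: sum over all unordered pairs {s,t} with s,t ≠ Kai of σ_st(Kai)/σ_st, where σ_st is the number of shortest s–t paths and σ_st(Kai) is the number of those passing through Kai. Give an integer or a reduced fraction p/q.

Pairs whose geodesics pass through Kai — Rosa–Tomas: 1; Rosa–Bao: 1; Rosa–Zubin: 1; Rosa–Dmitri: 1; Tomas–Bao: 1; Tomas–Zubin: 1; Tomas–Dmitri: 1; Bao–Zubin: 1; Bao–Dmitri: 1.
All other pairs contribute 0.
Summing the contributions gives betweenness(Kai) = 9.

9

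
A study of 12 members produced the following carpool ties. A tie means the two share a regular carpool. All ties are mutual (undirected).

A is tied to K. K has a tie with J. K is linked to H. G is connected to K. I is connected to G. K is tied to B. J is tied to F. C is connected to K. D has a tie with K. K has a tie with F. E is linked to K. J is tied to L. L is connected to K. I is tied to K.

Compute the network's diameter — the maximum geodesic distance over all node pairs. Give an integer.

2

Eccentricity of each node (its greatest distance to any other): A:2, B:2, C:2, D:2, E:2, F:2, G:2, H:2, I:2, J:2, K:1, L:2.
The maximum eccentricity is 2, realized for instance by the pair H–G via H – K – G. So the diameter is 2.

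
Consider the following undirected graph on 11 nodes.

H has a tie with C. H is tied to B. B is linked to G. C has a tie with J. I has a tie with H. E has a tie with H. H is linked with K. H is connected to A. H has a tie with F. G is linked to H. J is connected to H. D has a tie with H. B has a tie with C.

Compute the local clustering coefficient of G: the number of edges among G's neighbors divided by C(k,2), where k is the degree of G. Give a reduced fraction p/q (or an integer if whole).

G's neighbors: B and H (k = 2).
Possible neighbor pairs: C(2,2) = 1. Edges among them: B–H → e = 1.
Clustering(G) = 1/1.

1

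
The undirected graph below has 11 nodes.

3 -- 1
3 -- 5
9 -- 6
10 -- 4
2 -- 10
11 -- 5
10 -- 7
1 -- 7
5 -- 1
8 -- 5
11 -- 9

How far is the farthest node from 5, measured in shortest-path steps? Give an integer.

Distances from 5: 1:1, 2:4, 3:1, 4:4, 6:3, 7:2, 8:1, 9:2, 10:3, 11:1.
The largest is 4 (to 4 and 2), so the eccentricity of 5 is 4.

4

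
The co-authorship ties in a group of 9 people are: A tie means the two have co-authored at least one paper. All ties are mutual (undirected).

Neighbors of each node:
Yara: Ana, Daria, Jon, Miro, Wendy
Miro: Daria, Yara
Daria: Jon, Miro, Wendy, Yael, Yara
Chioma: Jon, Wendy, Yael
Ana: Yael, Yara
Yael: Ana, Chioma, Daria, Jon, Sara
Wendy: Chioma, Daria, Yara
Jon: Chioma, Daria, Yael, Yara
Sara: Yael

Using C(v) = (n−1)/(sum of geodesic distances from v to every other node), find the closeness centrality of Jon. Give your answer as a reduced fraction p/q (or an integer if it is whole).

2/3

Distances from Jon: Ana:2, Chioma:1, Daria:1, Miro:2, Sara:2, Wendy:2, Yael:1, Yara:1. Sum = 12.
n = 9, so closeness = 8/12 = 2/3.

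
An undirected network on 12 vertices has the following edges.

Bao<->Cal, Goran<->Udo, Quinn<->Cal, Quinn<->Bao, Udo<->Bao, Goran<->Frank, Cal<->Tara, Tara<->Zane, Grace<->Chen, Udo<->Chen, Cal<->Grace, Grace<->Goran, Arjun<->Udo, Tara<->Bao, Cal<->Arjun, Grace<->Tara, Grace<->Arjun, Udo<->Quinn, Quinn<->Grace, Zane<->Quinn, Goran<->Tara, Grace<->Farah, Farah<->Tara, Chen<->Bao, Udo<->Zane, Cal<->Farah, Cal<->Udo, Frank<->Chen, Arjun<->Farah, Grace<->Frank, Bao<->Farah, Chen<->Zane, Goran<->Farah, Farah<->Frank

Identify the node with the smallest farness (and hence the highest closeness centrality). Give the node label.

Grace

Farness (sum of distances to all others) for each node — Arjun:18, Bao:16, Cal:15, Chen:17, Farah:15, Frank:18, Goran:17, Grace:14, Quinn:17, Tara:16, Udo:15, Zane:18.
The smallest farness is 14, for Grace, so Grace has the highest closeness.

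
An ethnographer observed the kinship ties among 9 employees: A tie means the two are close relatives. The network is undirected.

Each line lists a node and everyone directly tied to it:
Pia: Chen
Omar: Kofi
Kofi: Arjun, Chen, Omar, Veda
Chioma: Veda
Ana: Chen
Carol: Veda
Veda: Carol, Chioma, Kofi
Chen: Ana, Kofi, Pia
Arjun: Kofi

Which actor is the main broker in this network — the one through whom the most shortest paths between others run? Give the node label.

Unnormalized betweenness of each node: Ana:0, Arjun:0, Carol:0, Chen:13, Chioma:0, Kofi:22, Omar:0, Pia:0, Veda:13.
Kofi has the largest value, 22, making it the main broker — the node through which the most shortest paths run.

Kofi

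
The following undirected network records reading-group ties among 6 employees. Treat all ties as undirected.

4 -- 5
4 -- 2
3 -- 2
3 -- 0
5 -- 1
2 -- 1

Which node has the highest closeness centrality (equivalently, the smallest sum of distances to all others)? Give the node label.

2

Farness (sum of distances to all others) for each node — 0:13, 1:9, 2:7, 3:9, 4:9, 5:11.
The smallest farness is 7, for 2, so 2 has the highest closeness.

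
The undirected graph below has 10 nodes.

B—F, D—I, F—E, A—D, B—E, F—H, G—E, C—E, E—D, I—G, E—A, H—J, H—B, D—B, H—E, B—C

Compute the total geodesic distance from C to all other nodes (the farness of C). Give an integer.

Distances from C: A:2, B:1, D:2, E:1, F:2, G:2, H:2, I:3, J:3.
Sum = 2 + 1 + 2 + 1 + 2 + 2 + 2 + 3 + 3 = 18.

18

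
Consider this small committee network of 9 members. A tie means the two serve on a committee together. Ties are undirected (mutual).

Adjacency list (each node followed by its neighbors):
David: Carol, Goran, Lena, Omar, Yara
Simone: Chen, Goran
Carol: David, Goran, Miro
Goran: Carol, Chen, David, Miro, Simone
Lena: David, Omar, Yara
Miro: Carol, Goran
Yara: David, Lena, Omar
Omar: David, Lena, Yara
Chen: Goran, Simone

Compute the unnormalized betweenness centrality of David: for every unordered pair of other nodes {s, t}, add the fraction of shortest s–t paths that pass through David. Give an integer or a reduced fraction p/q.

Pairs whose geodesics pass through David — Miro–Omar: 2/2; Miro–Lena: 2/2; Miro–Yara: 2/2; Chen–Omar: 1; Chen–Lena: 1; Chen–Yara: 1; Carol–Omar: 1; Carol–Lena: 1; Carol–Yara: 1; Simone–Omar: 1; Simone–Lena: 1; Simone–Yara: 1; Goran–Omar: 1; Goran–Lena: 1 … (+1 more pairs).
All other pairs contribute 0.
Summing the contributions gives betweenness(David) = 15.

15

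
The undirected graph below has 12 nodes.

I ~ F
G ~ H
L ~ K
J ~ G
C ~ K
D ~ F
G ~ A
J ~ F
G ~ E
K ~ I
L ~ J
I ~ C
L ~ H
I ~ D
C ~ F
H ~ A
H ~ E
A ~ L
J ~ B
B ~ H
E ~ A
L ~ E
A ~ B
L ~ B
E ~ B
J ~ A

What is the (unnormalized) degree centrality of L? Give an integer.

L is directly tied to A, B, E, H, J, and K. That is 6 neighbors, so the degree of L is 6.

6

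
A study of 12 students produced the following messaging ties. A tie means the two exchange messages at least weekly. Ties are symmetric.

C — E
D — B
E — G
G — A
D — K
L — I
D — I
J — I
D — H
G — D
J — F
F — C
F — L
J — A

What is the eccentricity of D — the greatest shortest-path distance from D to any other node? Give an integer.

Distances from D: A:2, B:1, C:3, E:2, F:3, G:1, H:1, I:1, J:2, K:1, L:2.
The largest is 3 (to F and C), so the eccentricity of D is 3.

3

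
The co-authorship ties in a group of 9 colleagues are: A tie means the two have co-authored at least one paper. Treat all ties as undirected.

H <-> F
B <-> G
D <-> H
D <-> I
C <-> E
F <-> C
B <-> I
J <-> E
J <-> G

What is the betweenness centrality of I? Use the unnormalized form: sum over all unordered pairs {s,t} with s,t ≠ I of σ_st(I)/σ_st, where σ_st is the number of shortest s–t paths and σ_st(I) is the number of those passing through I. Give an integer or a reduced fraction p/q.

6

Pairs whose geodesics pass through I — J–D: 1; G–D: 1; G–H: 1; B–D: 1; B–H: 1; B–F: 1.
All other pairs contribute 0.
Summing the contributions gives betweenness(I) = 6.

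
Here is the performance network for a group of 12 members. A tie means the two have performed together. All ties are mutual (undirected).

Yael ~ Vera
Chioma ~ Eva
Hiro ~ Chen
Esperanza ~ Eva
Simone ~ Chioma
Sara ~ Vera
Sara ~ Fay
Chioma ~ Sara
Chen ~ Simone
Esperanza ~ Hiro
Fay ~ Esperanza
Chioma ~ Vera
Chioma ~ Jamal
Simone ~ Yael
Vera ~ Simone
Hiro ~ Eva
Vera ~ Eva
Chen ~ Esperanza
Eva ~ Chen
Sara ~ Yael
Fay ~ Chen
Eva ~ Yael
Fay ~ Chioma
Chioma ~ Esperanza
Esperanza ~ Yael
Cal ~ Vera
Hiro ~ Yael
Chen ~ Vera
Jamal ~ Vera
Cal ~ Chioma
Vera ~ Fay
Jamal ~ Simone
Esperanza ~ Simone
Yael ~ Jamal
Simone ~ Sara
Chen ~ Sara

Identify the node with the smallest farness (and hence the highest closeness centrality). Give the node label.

Vera

Farness (sum of distances to all others) for each node — Cal:21, Chen:15, Chioma:14, Esperanza:15, Eva:16, Fay:17, Hiro:19, Jamal:18, Sara:16, Simone:15, Vera:13, Yael:15.
The smallest farness is 13, for Vera, so Vera has the highest closeness.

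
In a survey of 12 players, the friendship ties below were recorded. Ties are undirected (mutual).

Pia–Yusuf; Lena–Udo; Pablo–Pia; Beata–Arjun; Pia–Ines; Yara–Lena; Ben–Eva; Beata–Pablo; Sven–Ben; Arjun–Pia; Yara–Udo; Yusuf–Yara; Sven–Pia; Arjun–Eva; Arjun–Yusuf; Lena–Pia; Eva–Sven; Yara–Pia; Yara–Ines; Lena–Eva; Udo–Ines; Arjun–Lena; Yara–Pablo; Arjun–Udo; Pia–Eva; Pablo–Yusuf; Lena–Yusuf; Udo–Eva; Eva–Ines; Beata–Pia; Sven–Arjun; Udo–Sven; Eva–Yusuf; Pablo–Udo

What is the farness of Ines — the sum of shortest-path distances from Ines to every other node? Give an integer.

Distances from Ines: Arjun:2, Beata:2, Ben:2, Eva:1, Lena:2, Pablo:2, Pia:1, Sven:2, Udo:1, Yara:1, Yusuf:2.
Sum = 2 + 2 + 2 + 1 + 2 + 2 + 1 + 2 + 1 + 1 + 2 = 18.

18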